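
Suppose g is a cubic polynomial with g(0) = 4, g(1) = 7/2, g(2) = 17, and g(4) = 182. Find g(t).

Write g(t) = at^3 + bt^2 + ct + d. Substituting each data point gives a linear system:
  d = 4
  a + b + c + d = 7/2
  8a + 4b + 2c + d = 17
  64a + 16b + 4c + d = 182
Solving the system yields a = 4, b = -5, c = 1/2, d = 4.
So g(t) = 4t^3 - 5t^2 + (1/2)t + 4.
Check: g(0) = 4. ✓

g(t) = 4t^3 - 5t^2 + (1/2)t + 4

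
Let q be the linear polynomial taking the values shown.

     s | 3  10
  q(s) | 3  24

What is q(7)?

Write q(s) = as + b. Substituting each data point gives a linear system:
  3a + b = 3
  10a + b = 24
Solving the system yields a = 3, b = -6.
So q(s) = 3s - 6.
Then q(7) = 15.

15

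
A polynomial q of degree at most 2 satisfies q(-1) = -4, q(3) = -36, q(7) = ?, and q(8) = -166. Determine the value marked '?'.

-132

The 3 known points determine the degree-2 polynomial uniquely.
Write q(x) = ax^2 + bx + c. Substituting each data point gives a linear system:
  a - b + c = -4
  9a + 3b + c = -36
  64a + 8b + c = -166
Solving the system yields a = -2, b = -4, c = -6.
So q(x) = -2x^2 - 4x - 6.
Then q(7) = -132.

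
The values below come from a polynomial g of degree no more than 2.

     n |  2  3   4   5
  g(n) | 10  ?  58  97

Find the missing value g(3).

On equispaced nodes a degree-2 polynomial has vanishing third forward difference, so
  - g(2) + 3·g(3) - 3·g(4) + g(5) = 0.
Substituting the known values and solving for g(3):
  3·g(3) = 87
  g(3) = 29.

29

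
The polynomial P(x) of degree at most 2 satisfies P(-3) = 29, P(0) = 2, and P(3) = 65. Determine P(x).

Using the Lagrange interpolation formula with nodes -3, 0, 3:
  L_0(x) = x(x - 3) / 18
  L_1(x) = (x + 3)(x - 3) / -9
  L_2(x) = (x + 3)x / 18
Then P(x) = 29·L_0(x) + 2·L_1(x) + 65·L_2(x).
Expanding and collecting terms gives P(x) = 5x^2 + 6x + 2.
Check: P(-3) = 29. ✓

P(x) = 5x^2 + 6x + 2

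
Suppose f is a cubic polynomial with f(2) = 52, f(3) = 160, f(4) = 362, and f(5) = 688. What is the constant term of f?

-2

Write f(x) = ax^3 + bx^2 + cx + d. Substituting each data point gives a linear system:
  8a + 4b + 2c + d = 52
  27a + 9b + 3c + d = 160
  64a + 16b + 4c + d = 362
  125a + 25b + 5c + d = 688
Solving the system yields a = 5, b = 2, c = 3, d = -2.
So f(x) = 5x^3 + 2x^2 + 3x - 2.
The constant term is -2.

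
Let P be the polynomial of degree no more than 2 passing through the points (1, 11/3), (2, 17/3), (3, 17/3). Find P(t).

P(t) = -t^2 + 5t - 1/3

Write P(t) = at^2 + bt + c. Substituting each data point gives a linear system:
  a + b + c = 11/3
  4a + 2b + c = 17/3
  9a + 3b + c = 17/3
Solving the system yields a = -1, b = 5, c = -1/3.
So P(t) = -t² + 5t - 1/3.
Check: P(2) = 17/3. ✓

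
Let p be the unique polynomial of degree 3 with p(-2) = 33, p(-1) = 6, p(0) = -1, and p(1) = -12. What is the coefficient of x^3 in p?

-4

Write p(x) = ax^3 + bx^2 + cx + d. Substituting each data point gives a linear system:
  -8a + 4b - 2c + d = 33
  -a + b - c + d = 6
  d = -1
  a + b + c + d = -12
Solving the system yields a = -4, b = -2, c = -5, d = -1.
So p(x) = -4x^3 - 2x^2 - 5x - 1.
The leading coefficient is -4.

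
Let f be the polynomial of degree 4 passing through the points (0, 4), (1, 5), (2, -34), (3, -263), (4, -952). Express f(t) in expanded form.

Using the Lagrange interpolation formula with nodes 0, 1, 2, 3, 4:
  L_0(t) = (t - 1)(t - 2)(t - 3)(t - 4) / 24
  L_1(t) = t(t - 2)(t - 3)(t - 4) / -6
  L_2(t) = t(t - 1)(t - 3)(t - 4) / 4
  L_3(t) = t(t - 1)(t - 2)(t - 4) / -6
  L_4(t) = t(t - 1)(t - 2)(t - 3) / 24
Then f(t) = 4·L_0(t) + 5·L_1(t) - 34·L_2(t) - 263·L_3(t) - 952·L_4(t).
Expanding and collecting terms gives f(t) = -5t⁴ + 5t³ + t + 4.
Check: f(3) = -263. ✓

f(t) = -5t^4 + 5t^3 + t + 4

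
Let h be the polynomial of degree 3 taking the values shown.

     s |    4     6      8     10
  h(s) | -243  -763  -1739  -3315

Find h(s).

Using the Lagrange interpolation formula with nodes 4, 6, 8, 10:
  L_0(s) = (s - 6)(s - 8)(s - 10) / -48
  L_1(s) = (s - 4)(s - 8)(s - 10) / 16
  L_2(s) = (s - 4)(s - 6)(s - 10) / -16
  L_3(s) = (s - 4)(s - 6)(s - 8) / 48
Then h(s) = -243·L_0(s) - 763·L_1(s) - 1739·L_2(s) - 3315·L_3(s).
Expanding and collecting terms gives h(s) = -3s^3 - 3s^2 - 2s + 5.
Check: h(4) = -243. ✓

h(s) = -3s^3 - 3s^2 - 2s + 5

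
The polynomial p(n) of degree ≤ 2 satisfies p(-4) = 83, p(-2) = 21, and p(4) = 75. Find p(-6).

185

Using the Lagrange interpolation formula with nodes -4, -2, 4:
  L_0(n) = (n + 2)(n - 4) / 16
  L_1(n) = (n + 4)(n - 4) / -12
  L_2(n) = (n + 4)(n + 2) / 48
Then p(n) = 83·L_0(n) + 21·L_1(n) + 75·L_2(n).
Expanding and collecting terms gives p(n) = 5n² - n - 1.
Evaluating at n = -6: p(-6) = 185.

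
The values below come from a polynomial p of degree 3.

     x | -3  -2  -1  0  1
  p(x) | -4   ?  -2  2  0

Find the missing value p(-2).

The 4 known points determine the degree-3 polynomial uniquely.
Write p(x) = ax^3 + bx^2 + cx + d. Substituting each data point gives a linear system:
  -27a + 9b - 3c + d = -4
  -a + b - c + d = -2
  d = 2
  a + b + c + d = 0
Solving the system yields a = -1, b = -3, c = 2, d = 2.
So p(x) = -x³ - 3x² + 2x + 2.
Then p(-2) = -6.

-6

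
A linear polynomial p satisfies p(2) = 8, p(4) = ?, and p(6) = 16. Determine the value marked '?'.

12

The 2 known points determine the degree-1 polynomial uniquely.
Write p(n) = an + b. Substituting each data point gives a linear system:
  2a + b = 8
  6a + b = 16
Solving the system yields a = 2, b = 4.
So p(n) = 2n + 4.
Then p(4) = 12.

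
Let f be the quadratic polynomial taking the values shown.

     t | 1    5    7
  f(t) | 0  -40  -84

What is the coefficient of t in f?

Write f(t) = at^2 + bt + c. Substituting each data point gives a linear system:
  a + b + c = 0
  25a + 5b + c = -40
  49a + 7b + c = -84
Solving the system yields a = -2, b = 2, c = 0.
So f(t) = -2t^2 + 2t.
The coefficient of t is 2.

2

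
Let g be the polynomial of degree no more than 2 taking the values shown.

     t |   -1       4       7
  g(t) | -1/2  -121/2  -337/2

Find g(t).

Write g(t) = at^2 + bt + c. Substituting each data point gives a linear system:
  a - b + c = -1/2
  16a + 4b + c = -121/2
  49a + 7b + c = -337/2
Solving the system yields a = -3, b = -3, c = -1/2.
So g(t) = -3t^2 - 3t - 1/2.
Check: g(7) = -337/2. ✓

g(t) = -3t^2 - 3t - 1/2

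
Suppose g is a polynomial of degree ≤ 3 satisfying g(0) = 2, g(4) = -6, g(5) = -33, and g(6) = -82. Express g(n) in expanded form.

Write g(n) = an^3 + bn^2 + cn + d. Substituting each data point gives a linear system:
  d = 2
  64a + 16b + 4c + d = -6
  125a + 25b + 5c + d = -33
  216a + 36b + 6c + d = -82
Solving the system yields a = -1, b = 4, c = -2, d = 2.
So g(n) = -n^3 + 4n^2 - 2n + 2.
Check: g(4) = -6. ✓

g(n) = -n^3 + 4n^2 - 2n + 2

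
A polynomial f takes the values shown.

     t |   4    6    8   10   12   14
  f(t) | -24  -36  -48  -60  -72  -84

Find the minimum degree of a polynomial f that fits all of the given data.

1

Forward differences of the values at t = 4, 6, 8, 10, 12, 14:
  f  : -24  -36  -48  -60  -72  -84
  Δ  : -12  -12  -12  -12  -12
  Δ^2: 0  0  0  0
  Δ^3: 0  0  0
  Δ^4: 0  0
  Δ^5: 0
The first differences are constant (-12) and nonzero, while all higher differences vanish, so the minimal degree is 1.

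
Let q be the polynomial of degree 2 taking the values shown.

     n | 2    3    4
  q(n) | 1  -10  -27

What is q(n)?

Write q(n) = an^2 + bn + c. Substituting each data point gives a linear system:
  4a + 2b + c = 1
  9a + 3b + c = -10
  16a + 4b + c = -27
Solving the system yields a = -3, b = 4, c = 5.
So q(n) = -3n² + 4n + 5.
Check: q(4) = -27. ✓

q(n) = -3n^2 + 4n + 5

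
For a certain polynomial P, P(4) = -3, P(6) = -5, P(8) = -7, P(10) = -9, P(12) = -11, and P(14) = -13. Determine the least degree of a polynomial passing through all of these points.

Forward differences of the values at t = 4, 6, 8, 10, 12, 14:
  P  : -3  -5  -7  -9  -11  -13
  Δ  : -2  -2  -2  -2  -2
  Δ^2: 0  0  0  0
  Δ^3: 0  0  0
  Δ^4: 0  0
  Δ^5: 0
The first differences are constant (-2) and nonzero, while all higher differences vanish, so the minimal degree is 1.

1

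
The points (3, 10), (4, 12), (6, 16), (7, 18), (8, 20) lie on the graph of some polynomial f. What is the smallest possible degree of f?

1

Divided differences on the nodes 3, 4, 6, 7, 8:
  order 0: 10  12  16  18  20
  order 1: 2  2  2  2
  order 2: 0  0  0
  order 3: 0  0
  order 4: 0
The order-1 divided differences are all 2 (nonzero) and every higher order vanishes, so the data lies on a polynomial of degree exactly 1.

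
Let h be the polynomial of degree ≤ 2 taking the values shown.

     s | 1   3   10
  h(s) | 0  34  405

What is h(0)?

-5

Using the Lagrange interpolation formula with nodes 1, 3, 10:
  L_0(s) = (s - 3)(s - 10) / 18
  L_1(s) = (s - 1)(s - 10) / -14
  L_2(s) = (s - 1)(s - 3) / 63
Then h(s) = 0·L_0(s) + 34·L_1(s) + 405·L_2(s).
Expanding and collecting terms gives h(s) = 4s^2 + s - 5.
Evaluating at s = 0: h(0) = -5.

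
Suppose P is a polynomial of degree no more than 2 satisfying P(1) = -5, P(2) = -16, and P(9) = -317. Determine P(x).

P(x) = -4x^2 + x - 2

Using the Lagrange interpolation formula with nodes 1, 2, 9:
  L_0(x) = (x - 2)(x - 9) / 8
  L_1(x) = (x - 1)(x - 9) / -7
  L_2(x) = (x - 1)(x - 2) / 56
Then P(x) = -5·L_0(x) - 16·L_1(x) - 317·L_2(x).
Expanding and collecting terms gives P(x) = -4x^2 + x - 2.
Check: P(1) = -5. ✓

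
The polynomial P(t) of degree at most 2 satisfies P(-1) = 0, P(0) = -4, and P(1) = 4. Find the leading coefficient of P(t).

Write P(t) = at^2 + bt + c. Substituting each data point gives a linear system:
  a - b + c = 0
  c = -4
  a + b + c = 4
Solving the system yields a = 6, b = 2, c = -4.
So P(t) = 6t^2 + 2t - 4.
The leading coefficient is 6.

6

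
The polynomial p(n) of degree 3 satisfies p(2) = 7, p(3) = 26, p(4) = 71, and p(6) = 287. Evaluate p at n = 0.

-1

Using the Lagrange interpolation formula with nodes 2, 3, 4, 6:
  L_0(n) = (n - 3)(n - 4)(n - 6) / -8
  L_1(n) = (n - 2)(n - 4)(n - 6) / 3
  L_2(n) = (n - 2)(n - 3)(n - 6) / -4
  L_3(n) = (n - 2)(n - 3)(n - 4) / 24
Then p(n) = 7·L_0(n) + 26·L_1(n) + 71·L_2(n) + 287·L_3(n).
Expanding and collecting terms gives p(n) = 2n^3 - 5n^2 + 6n - 1.
Evaluating at n = 0: p(0) = -1.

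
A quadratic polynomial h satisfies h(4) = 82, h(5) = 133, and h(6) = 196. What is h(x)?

Write h(x) = ax^2 + bx + c. Substituting each data point gives a linear system:
  16a + 4b + c = 82
  25a + 5b + c = 133
  36a + 6b + c = 196
Solving the system yields a = 6, b = -3, c = -2.
So h(x) = 6x^2 - 3x - 2.
Check: h(4) = 82. ✓

h(x) = 6x^2 - 3x - 2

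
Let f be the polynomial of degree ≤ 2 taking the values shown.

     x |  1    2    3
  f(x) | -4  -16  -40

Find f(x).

Write f(x) = ax^2 + bx + c. Substituting each data point gives a linear system:
  a + b + c = -4
  4a + 2b + c = -16
  9a + 3b + c = -40
Solving the system yields a = -6, b = 6, c = -4.
So f(x) = -6x² + 6x - 4.
Check: f(2) = -16. ✓

f(x) = -6x^2 + 6x - 4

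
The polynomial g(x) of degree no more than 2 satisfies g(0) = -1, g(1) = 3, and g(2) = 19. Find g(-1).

Using the Lagrange interpolation formula with nodes 0, 1, 2:
  L_0(x) = (x - 1)(x - 2) / 2
  L_1(x) = x(x - 2) / -1
  L_2(x) = x(x - 1) / 2
Then g(x) = -1·L_0(x) + 3·L_1(x) + 19·L_2(x).
Expanding and collecting terms gives g(x) = 6x^2 - 2x - 1.
Evaluating at x = -1: g(-1) = 7.

7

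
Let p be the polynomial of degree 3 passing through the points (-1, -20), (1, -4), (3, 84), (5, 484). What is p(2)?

Forward differences of the values at t = -1, 1, 3, 5:
  p  : -20  -4  84  484
  Δ  : 16  88  400
  Δ^2: 72  312
  Δ^3: 240
The third differences are constant, confirming degree 3.
Interpolating (Newton forward form) and evaluating at t = 2 gives p(2) = 16.

16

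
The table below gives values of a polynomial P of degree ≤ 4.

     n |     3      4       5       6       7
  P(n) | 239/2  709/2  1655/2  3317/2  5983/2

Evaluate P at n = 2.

Write P(n) = an^4 + bn^3 + cn^2 + dn + e. Substituting each data point gives a linear system:
  81a + 27b + 9c + 3d + e = 239/2
  256a + 64b + 16c + 4d + e = 709/2
  625a + 125b + 25c + 5d + e = 1655/2
  1296a + 216b + 36c + 6d + e = 3317/2
  2401a + 343b + 49c + 7d + e = 5983/2
Solving the system yields a = 1, b = 2, c = -2, d = 0, e = 5/2.
So P(n) = n^4 + 2n^3 - 2n^2 + 5/2.
Then P(2) = 53/2.

53/2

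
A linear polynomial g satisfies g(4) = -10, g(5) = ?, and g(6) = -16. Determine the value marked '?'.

-13

The 2 known points determine the degree-1 polynomial uniquely.
Write g(u) = au + b. Substituting each data point gives a linear system:
  4a + b = -10
  6a + b = -16
Solving the system yields a = -3, b = 2.
So g(u) = -3u + 2.
Then g(5) = -13.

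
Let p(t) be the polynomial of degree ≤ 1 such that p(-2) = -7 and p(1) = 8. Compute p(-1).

Write p(t) = at + b. Substituting each data point gives a linear system:
  -2a + b = -7
  a + b = 8
Solving the system yields a = 5, b = 3.
So p(t) = 5t + 3.
Then p(-1) = -2.

-2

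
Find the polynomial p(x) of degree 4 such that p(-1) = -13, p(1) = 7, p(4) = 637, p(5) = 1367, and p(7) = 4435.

p(x) = x^4 + 6x^3 - x^2 + 4x - 3

Write p(x) = ax^4 + bx^3 + cx^2 + dx + e. Substituting each data point gives a linear system:
  a - b + c - d + e = -13
  a + b + c + d + e = 7
  256a + 64b + 16c + 4d + e = 637
  625a + 125b + 25c + 5d + e = 1367
  2401a + 343b + 49c + 7d + e = 4435
Solving the system yields a = 1, b = 6, c = -1, d = 4, e = -3.
So p(x) = x^4 + 6x^3 - x^2 + 4x - 3.
Check: p(5) = 1367. ✓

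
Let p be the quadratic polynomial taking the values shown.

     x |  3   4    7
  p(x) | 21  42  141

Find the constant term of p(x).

Write p(x) = ax^2 + bx + c. Substituting each data point gives a linear system:
  9a + 3b + c = 21
  16a + 4b + c = 42
  49a + 7b + c = 141
Solving the system yields a = 3, b = 0, c = -6.
So p(x) = 3x^2 - 6.
The constant term is -6.

-6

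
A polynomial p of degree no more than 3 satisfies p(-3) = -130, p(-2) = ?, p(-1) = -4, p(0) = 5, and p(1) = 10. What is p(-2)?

-41

On equispaced nodes a degree-3 polynomial has vanishing fourth forward difference, so
  p(-3) - 4·p(-2) + 6·p(-1) - 4·p(0) + p(1) = 0.
Substituting the known values and solving for p(-2):
  -4·p(-2) = 164
  p(-2) = -41.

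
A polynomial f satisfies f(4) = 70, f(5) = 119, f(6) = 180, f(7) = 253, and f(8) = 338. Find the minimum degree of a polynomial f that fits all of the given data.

Forward differences of the values at t = 4, 5, 6, 7, 8:
  f  : 70  119  180  253  338
  Δ  : 49  61  73  85
  Δ^2: 12  12  12
  Δ^3: 0  0
  Δ^4: 0
The second differences are constant (12) and nonzero, while all higher differences vanish, so the minimal degree is 2.

2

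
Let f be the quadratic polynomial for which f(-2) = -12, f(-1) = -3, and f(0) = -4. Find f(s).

f(s) = -5s^2 - 6s - 4

Write f(s) = as^2 + bs + c. Substituting each data point gives a linear system:
  4a - 2b + c = -12
  a - b + c = -3
  c = -4
Solving the system yields a = -5, b = -6, c = -4.
So f(s) = -5s² - 6s - 4.
Check: f(-1) = -3. ✓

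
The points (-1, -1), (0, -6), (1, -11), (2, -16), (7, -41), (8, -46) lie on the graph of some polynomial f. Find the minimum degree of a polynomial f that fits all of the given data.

Divided differences on the nodes -1, 0, 1, 2, 7, 8:
  order 0: -1  -6  -11  -16  -41  -46
  order 1: -5  -5  -5  -5  -5
  order 2: 0  0  0  0
  order 3: 0  0  0
  order 4: 0  0
  order 5: 0
The order-1 divided differences are all -5 (nonzero) and every higher order vanishes, so the data lies on a polynomial of degree exactly 1.

1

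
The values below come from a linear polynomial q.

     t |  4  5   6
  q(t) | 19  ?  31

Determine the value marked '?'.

25

The 2 known points determine the degree-1 polynomial uniquely.
Write q(t) = at + b. Substituting each data point gives a linear system:
  4a + b = 19
  6a + b = 31
Solving the system yields a = 6, b = -5.
So q(t) = 6t - 5.
Then q(5) = 25.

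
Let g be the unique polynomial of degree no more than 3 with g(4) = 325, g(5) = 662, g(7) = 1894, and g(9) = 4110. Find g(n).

g(n) = 6n^3 - 3n^2 - 2n - 3

Using the Lagrange interpolation formula with nodes 4, 5, 7, 9:
  L_0(n) = (n - 5)(n - 7)(n - 9) / -15
  L_1(n) = (n - 4)(n - 7)(n - 9) / 8
  L_2(n) = (n - 4)(n - 5)(n - 9) / -12
  L_3(n) = (n - 4)(n - 5)(n - 7) / 40
Then g(n) = 325·L_0(n) + 662·L_1(n) + 1894·L_2(n) + 4110·L_3(n).
Expanding and collecting terms gives g(n) = 6n^3 - 3n^2 - 2n - 3.
Check: g(7) = 1894. ✓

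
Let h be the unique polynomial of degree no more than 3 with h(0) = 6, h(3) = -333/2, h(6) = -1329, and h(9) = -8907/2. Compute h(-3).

321/2

Forward differences of the values at u = 0, 3, 6, 9:
  h  : 6  -333/2  -1329  -8907/2
  Δ  : -345/2  -2325/2  -6249/2
  Δ^2: -990  -1962
  Δ^3: -972
The third differences are constant, confirming degree 3.
Interpolating (Newton forward form) and evaluating at u = -3 gives h(-3) = 321/2.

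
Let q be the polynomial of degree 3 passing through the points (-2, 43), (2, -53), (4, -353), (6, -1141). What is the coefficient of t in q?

-4

Write q(t) = at^3 + bt^2 + ct + d. Substituting each data point gives a linear system:
  -8a + 4b - 2c + d = 43
  8a + 4b + 2c + d = -53
  64a + 16b + 4c + d = -353
  216a + 36b + 6c + d = -1141
Solving the system yields a = -5, b = -1, c = -4, d = -1.
So q(t) = -5t^3 - t^2 - 4t - 1.
The coefficient of t is -4.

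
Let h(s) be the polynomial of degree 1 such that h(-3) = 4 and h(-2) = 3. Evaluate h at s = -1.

2

Write h(s) = as + b. Substituting each data point gives a linear system:
  -3a + b = 4
  -2a + b = 3
Solving the system yields a = -1, b = 1.
So h(s) = -s + 1.
Then h(-1) = 2.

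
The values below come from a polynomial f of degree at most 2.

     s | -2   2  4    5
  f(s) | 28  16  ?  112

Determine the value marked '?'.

The 3 known points determine the degree-2 polynomial uniquely.
Write f(s) = as^2 + bs + c. Substituting each data point gives a linear system:
  4a - 2b + c = 28
  4a + 2b + c = 16
  25a + 5b + c = 112
Solving the system yields a = 5, b = -3, c = 2.
So f(s) = 5s² - 3s + 2.
Then f(4) = 70.

70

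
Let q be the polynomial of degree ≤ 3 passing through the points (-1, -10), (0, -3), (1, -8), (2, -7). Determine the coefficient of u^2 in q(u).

Write q(u) = au^3 + bu^2 + cu + d. Substituting each data point gives a linear system:
  -a + b - c + d = -10
  d = -3
  a + b + c + d = -8
  8a + 4b + 2c + d = -7
Solving the system yields a = 3, b = -6, c = -2, d = -3.
So q(u) = 3u^3 - 6u^2 - 2u - 3.
The coefficient of u^2 is -6.

-6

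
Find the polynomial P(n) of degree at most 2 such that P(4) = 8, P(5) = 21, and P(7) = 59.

P(n) = 2n^2 - 5n - 4

Write P(n) = an^2 + bn + c. Substituting each data point gives a linear system:
  16a + 4b + c = 8
  25a + 5b + c = 21
  49a + 7b + c = 59
Solving the system yields a = 2, b = -5, c = -4.
So P(n) = 2n^2 - 5n - 4.
Check: P(4) = 8. ✓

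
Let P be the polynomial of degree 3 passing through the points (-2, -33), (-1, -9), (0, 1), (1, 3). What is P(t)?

P(t) = t^3 - 4t^2 + 5t + 1

Write P(t) = at^3 + bt^2 + ct + d. Substituting each data point gives a linear system:
  -8a + 4b - 2c + d = -33
  -a + b - c + d = -9
  d = 1
  a + b + c + d = 3
Solving the system yields a = 1, b = -4, c = 5, d = 1.
So P(t) = t³ - 4t² + 5t + 1.
Check: P(-1) = -9. ✓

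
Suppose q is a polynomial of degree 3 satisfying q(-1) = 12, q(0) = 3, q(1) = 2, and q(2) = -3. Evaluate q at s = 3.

-24

Write q(s) = as^3 + bs^2 + cs + d. Substituting each data point gives a linear system:
  -a + b - c + d = 12
  d = 3
  a + b + c + d = 2
  8a + 4b + 2c + d = -3
Solving the system yields a = -2, b = 4, c = -3, d = 3.
So q(s) = -2s^3 + 4s^2 - 3s + 3.
Then q(3) = -24.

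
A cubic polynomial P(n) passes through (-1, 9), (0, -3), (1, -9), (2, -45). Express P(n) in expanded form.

P(n) = -6n^3 + 3n^2 - 3n - 3

Using the Lagrange interpolation formula with nodes -1, 0, 1, 2:
  L_0(n) = n(n - 1)(n - 2) / -6
  L_1(n) = (n + 1)(n - 1)(n - 2) / 2
  L_2(n) = (n + 1)n(n - 2) / -2
  L_3(n) = (n + 1)n(n - 1) / 6
Then P(n) = 9·L_0(n) - 3·L_1(n) - 9·L_2(n) - 45·L_3(n).
Expanding and collecting terms gives P(n) = -6n^3 + 3n^2 - 3n - 3.
Check: P(-1) = 9. ✓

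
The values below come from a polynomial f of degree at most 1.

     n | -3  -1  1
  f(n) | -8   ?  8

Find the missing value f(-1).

0

On equispaced nodes a degree-1 polynomial has vanishing second forward difference, so
  f(-3) - 2·f(-1) + f(1) = 0.
Substituting the known values and solving for f(-1):
  -2·f(-1) = 0
  f(-1) = 0.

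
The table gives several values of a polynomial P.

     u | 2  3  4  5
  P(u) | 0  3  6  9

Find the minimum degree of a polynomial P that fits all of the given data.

1

Forward differences of the values at u = 2, 3, 4, 5:
  P  : 0  3  6  9
  Δ  : 3  3  3
  Δ^2: 0  0
  Δ^3: 0
The first differences are constant (3) and nonzero, while all higher differences vanish, so the minimal degree is 1.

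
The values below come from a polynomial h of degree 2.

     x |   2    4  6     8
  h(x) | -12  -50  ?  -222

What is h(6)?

On equispaced nodes a degree-2 polynomial has vanishing third forward difference, so
  - h(2) + 3·h(4) - 3·h(6) + h(8) = 0.
Substituting the known values and solving for h(6):
  -3·h(6) = 360
  h(6) = -120.

-120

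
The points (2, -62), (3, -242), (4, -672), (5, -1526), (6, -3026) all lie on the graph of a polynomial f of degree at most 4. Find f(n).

Using the Lagrange interpolation formula with nodes 2, 3, 4, 5, 6:
  L_0(n) = (n - 3)(n - 4)(n - 5)(n - 6) / 24
  L_1(n) = (n - 2)(n - 4)(n - 5)(n - 6) / -6
  L_2(n) = (n - 2)(n - 3)(n - 5)(n - 6) / 4
  L_3(n) = (n - 2)(n - 3)(n - 4)(n - 6) / -6
  L_4(n) = (n - 2)(n - 3)(n - 4)(n - 5) / 24
Then f(n) = -62·L_0(n) - 242·L_1(n) - 672·L_2(n) - 1526·L_3(n) - 3026·L_4(n).
Expanding and collecting terms gives f(n) = -2n^4 - n^3 - 6n^2 - n + 4.
Check: f(4) = -672. ✓

f(n) = -2n^4 - n^3 - 6n^2 - n + 4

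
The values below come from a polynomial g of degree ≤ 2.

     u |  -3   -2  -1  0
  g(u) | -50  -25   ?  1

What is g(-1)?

-8

The 3 known points determine the degree-2 polynomial uniquely.
Write g(u) = au^2 + bu + c. Substituting each data point gives a linear system:
  9a - 3b + c = -50
  4a - 2b + c = -25
  c = 1
Solving the system yields a = -4, b = 5, c = 1.
So g(u) = -4u^2 + 5u + 1.
Then g(-1) = -8.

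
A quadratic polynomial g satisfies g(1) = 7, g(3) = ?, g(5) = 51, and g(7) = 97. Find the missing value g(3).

The 3 known points determine the degree-2 polynomial uniquely.
Write g(s) = as^2 + bs + c. Substituting each data point gives a linear system:
  a + b + c = 7
  25a + 5b + c = 51
  49a + 7b + c = 97
Solving the system yields a = 2, b = -1, c = 6.
So g(s) = 2s^2 - s + 6.
Then g(3) = 21.

21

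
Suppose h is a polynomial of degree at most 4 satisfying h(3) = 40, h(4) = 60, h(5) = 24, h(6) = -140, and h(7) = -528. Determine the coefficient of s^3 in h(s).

Write h(s) = as^4 + bs^3 + cs^2 + ds + e. Substituting each data point gives a linear system:
  81a + 27b + 9c + 3d + e = 40
  256a + 64b + 16c + 4d + e = 60
  625a + 125b + 25c + 5d + e = 24
  1296a + 216b + 36c + 6d + e = -140
  2401a + 343b + 49c + 7d + e = -528
Solving the system yields a = -1, b = 6, c = -3, d = -6, e = 4.
So h(s) = -s^4 + 6s^3 - 3s^2 - 6s + 4.
The coefficient of s^3 is 6.

6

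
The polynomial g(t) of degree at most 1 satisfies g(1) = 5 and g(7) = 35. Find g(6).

Write g(t) = at + b. Substituting each data point gives a linear system:
  a + b = 5
  7a + b = 35
Solving the system yields a = 5, b = 0.
So g(t) = 5t.
Then g(6) = 30.

30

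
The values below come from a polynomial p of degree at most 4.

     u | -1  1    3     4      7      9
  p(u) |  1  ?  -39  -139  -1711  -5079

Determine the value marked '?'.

-7

The 5 known points determine the degree-4 polynomial uniquely.
Write p(u) = au^4 + bu^3 + cu^2 + du + e. Substituting each data point gives a linear system:
  a - b + c - d + e = 1
  81a + 27b + 9c + 3d + e = -39
  256a + 64b + 16c + 4d + e = -139
  2401a + 343b + 49c + 7d + e = -1711
  6561a + 729b + 81c + 9d + e = -5079
Solving the system yields a = -1, b = 2, c = 1, d = -6, e = -3.
So p(u) = -u⁴ + 2u³ + u² - 6u - 3.
Then p(1) = -7.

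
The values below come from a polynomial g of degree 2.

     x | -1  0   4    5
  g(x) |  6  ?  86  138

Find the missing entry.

The 3 known points determine the degree-2 polynomial uniquely.
Write g(x) = ax^2 + bx + c. Substituting each data point gives a linear system:
  a - b + c = 6
  16a + 4b + c = 86
  25a + 5b + c = 138
Solving the system yields a = 6, b = -2, c = -2.
So g(x) = 6x^2 - 2x - 2.
Then g(0) = -2.

-2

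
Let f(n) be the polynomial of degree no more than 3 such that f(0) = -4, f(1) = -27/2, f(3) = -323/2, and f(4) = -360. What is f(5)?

-1363/2

Write f(n) = an^3 + bn^2 + cn + d. Substituting each data point gives a linear system:
  d = -4
  a + b + c + d = -27/2
  27a + 9b + 3c + d = -323/2
  64a + 16b + 4c + d = -360
Solving the system yields a = -5, b = -3/2, c = -3, d = -4.
So f(n) = -5n^3 - (3/2)n^2 - 3n - 4.
Then f(5) = -1363/2.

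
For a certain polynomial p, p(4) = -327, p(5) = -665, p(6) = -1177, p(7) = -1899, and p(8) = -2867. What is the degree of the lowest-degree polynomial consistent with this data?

Forward differences of the values at n = 4, 5, 6, 7, 8:
  p  : -327  -665  -1177  -1899  -2867
  Δ  : -338  -512  -722  -968
  Δ^2: -174  -210  -246
  Δ^3: -36  -36
  Δ^4: 0
The third differences are constant (-36) and nonzero, while all higher differences vanish, so the minimal degree is 3.

3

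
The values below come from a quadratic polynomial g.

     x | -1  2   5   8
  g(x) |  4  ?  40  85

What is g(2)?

13

On equispaced nodes a degree-2 polynomial has vanishing third forward difference, so
  - g(-1) + 3·g(2) - 3·g(5) + g(8) = 0.
Substituting the known values and solving for g(2):
  3·g(2) = 39
  g(2) = 13.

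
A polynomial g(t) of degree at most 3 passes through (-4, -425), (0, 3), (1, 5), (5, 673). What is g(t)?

Write g(t) = at^3 + bt^2 + ct + d. Substituting each data point gives a linear system:
  -64a + 16b - 4c + d = -425
  d = 3
  a + b + c + d = 5
  125a + 25b + 5c + d = 673
Solving the system yields a = 6, b = -3, c = -1, d = 3.
So g(t) = 6t^3 - 3t^2 - t + 3.
Check: g(5) = 673. ✓

g(t) = 6t^3 - 3t^2 - t + 3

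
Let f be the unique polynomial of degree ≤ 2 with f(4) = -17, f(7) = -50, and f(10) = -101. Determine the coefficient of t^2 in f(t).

-1

Write f(t) = at^2 + bt + c. Substituting each data point gives a linear system:
  16a + 4b + c = -17
  49a + 7b + c = -50
  100a + 10b + c = -101
Solving the system yields a = -1, b = 0, c = -1.
So f(t) = -t² - 1.
The leading coefficient is -1.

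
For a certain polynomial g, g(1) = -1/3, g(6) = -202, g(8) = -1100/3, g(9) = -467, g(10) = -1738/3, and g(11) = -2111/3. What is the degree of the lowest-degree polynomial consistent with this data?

Divided differences on the nodes 1, 6, 8, 9, 10, 11:
  order 0: -1/3  -202  -1100/3  -467  -1738/3  -2111/3
  order 1: -121/3  -247/3  -301/3  -337/3  -373/3
  order 2: -6  -6  -6  -6
  order 3: 0  0  0
  order 4: 0  0
  order 5: 0
The order-2 divided differences are all -6 (nonzero) and every higher order vanishes, so the data lies on a polynomial of degree exactly 2.

2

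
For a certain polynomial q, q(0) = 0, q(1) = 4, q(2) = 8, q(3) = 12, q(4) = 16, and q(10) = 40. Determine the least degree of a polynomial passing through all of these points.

1

Divided differences on the nodes 0, 1, 2, 3, 4, 10:
  order 0: 0  4  8  12  16  40
  order 1: 4  4  4  4  4
  order 2: 0  0  0  0
  order 3: 0  0  0
  order 4: 0  0
  order 5: 0
The order-1 divided differences are all 4 (nonzero) and every higher order vanishes, so the data lies on a polynomial of degree exactly 1.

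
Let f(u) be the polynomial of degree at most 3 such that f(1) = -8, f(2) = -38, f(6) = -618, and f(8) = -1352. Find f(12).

-4188

Using the Lagrange interpolation formula with nodes 1, 2, 6, 8:
  L_0(u) = (u - 2)(u - 6)(u - 8) / -35
  L_1(u) = (u - 1)(u - 6)(u - 8) / 24
  L_2(u) = (u - 1)(u - 2)(u - 8) / -40
  L_3(u) = (u - 1)(u - 2)(u - 6) / 84
Then f(u) = -8·L_0(u) - 38·L_1(u) - 618·L_2(u) - 1352·L_3(u).
Expanding and collecting terms gives f(u) = -2u^3 - 5u^2 - u.
Evaluating at u = 12: f(12) = -4188.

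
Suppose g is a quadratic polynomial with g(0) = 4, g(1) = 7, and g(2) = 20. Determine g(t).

Write g(t) = at^2 + bt + c. Substituting each data point gives a linear system:
  c = 4
  a + b + c = 7
  4a + 2b + c = 20
Solving the system yields a = 5, b = -2, c = 4.
So g(t) = 5t^2 - 2t + 4.
Check: g(2) = 20. ✓

g(t) = 5t^2 - 2t + 4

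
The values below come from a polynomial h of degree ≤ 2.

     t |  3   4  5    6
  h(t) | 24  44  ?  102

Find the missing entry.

On equispaced nodes a degree-2 polynomial has vanishing third forward difference, so
  - h(3) + 3·h(4) - 3·h(5) + h(6) = 0.
Substituting the known values and solving for h(5):
  -3·h(5) = -210
  h(5) = 70.

70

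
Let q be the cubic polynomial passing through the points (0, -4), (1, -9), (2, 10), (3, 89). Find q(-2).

-66

Write q(s) = as^3 + bs^2 + cs + d. Substituting each data point gives a linear system:
  d = -4
  a + b + c + d = -9
  8a + 4b + 2c + d = 10
  27a + 9b + 3c + d = 89
Solving the system yields a = 6, b = -6, c = -5, d = -4.
So q(s) = 6s³ - 6s² - 5s - 4.
Then q(-2) = -66.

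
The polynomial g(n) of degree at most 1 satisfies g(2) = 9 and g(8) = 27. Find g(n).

g(n) = 3n + 3

Using the Lagrange interpolation formula with nodes 2, 8:
  L_0(n) = (n - 8) / -6
  L_1(n) = (n - 2) / 6
Then g(n) = 9·L_0(n) + 27·L_1(n).
Expanding and collecting terms gives g(n) = 3n + 3.
Check: g(8) = 27. ✓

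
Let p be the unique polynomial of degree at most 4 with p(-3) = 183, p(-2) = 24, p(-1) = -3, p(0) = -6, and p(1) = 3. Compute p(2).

108

Forward differences of the values at t = -3, -2, -1, 0, 1:
  p  : 183  24  -3  -6  3
  Δ  : -159  -27  -3  9
  Δ^2: 132  24  12
  Δ^3: -108  -12
  Δ^4: 96
The fourth differences are constant, confirming degree 4.
Interpolating (Newton forward form) and evaluating at t = 2 gives p(2) = 108.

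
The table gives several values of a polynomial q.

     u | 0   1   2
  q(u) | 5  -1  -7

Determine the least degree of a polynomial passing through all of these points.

1

Forward differences of the values at u = 0, 1, 2:
  q  : 5  -1  -7
  Δ  : -6  -6
  Δ^2: 0
The first differences are constant (-6) and nonzero, while all higher differences vanish, so the minimal degree is 1.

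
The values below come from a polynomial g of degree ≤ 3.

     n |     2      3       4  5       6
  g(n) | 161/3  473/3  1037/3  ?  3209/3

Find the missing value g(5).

On equispaced nodes a degree-3 polynomial has vanishing fourth forward difference, so
  g(2) - 4·g(3) + 6·g(4) - 4·g(5) + g(6) = 0.
Substituting the known values and solving for g(5):
  -4·g(5) = -7700/3
  g(5) = 1925/3.

1925/3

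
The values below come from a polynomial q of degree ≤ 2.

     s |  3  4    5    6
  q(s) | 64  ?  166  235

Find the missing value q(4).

109

The 3 known points determine the degree-2 polynomial uniquely.
Write q(s) = as^2 + bs + c. Substituting each data point gives a linear system:
  9a + 3b + c = 64
  25a + 5b + c = 166
  36a + 6b + c = 235
Solving the system yields a = 6, b = 3, c = 1.
So q(s) = 6s^2 + 3s + 1.
Then q(4) = 109.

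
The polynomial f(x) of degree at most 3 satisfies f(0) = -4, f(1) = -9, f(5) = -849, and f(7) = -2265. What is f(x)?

f(x) = -6x^3 - 5x^2 + 6x - 4

Write f(x) = ax^3 + bx^2 + cx + d. Substituting each data point gives a linear system:
  d = -4
  a + b + c + d = -9
  125a + 25b + 5c + d = -849
  343a + 49b + 7c + d = -2265
Solving the system yields a = -6, b = -5, c = 6, d = -4.
So f(x) = -6x^3 - 5x^2 + 6x - 4.
Check: f(5) = -849. ✓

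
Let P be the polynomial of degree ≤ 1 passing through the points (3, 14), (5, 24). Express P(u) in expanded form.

P(u) = 5u - 1

Using the Lagrange interpolation formula with nodes 3, 5:
  L_0(u) = (u - 5) / -2
  L_1(u) = (u - 3) / 2
Then P(u) = 14·L_0(u) + 24·L_1(u).
Expanding and collecting terms gives P(u) = 5u - 1.
Check: P(5) = 24. ✓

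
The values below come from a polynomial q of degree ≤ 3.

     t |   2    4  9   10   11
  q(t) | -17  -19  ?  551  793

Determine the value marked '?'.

The 4 known points determine the degree-3 polynomial uniquely.
Write q(t) = at^3 + bt^2 + ct + d. Substituting each data point gives a linear system:
  8a + 4b + 2c + d = -17
  64a + 16b + 4c + d = -19
  1000a + 100b + 10c + d = 551
  1331a + 121b + 11c + d = 793
Solving the system yields a = 1, b = -4, c = -5, d = 1.
So q(t) = t^3 - 4t^2 - 5t + 1.
Then q(9) = 361.

361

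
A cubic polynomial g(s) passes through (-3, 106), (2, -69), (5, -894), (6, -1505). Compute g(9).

Write g(s) = as^3 + bs^2 + cs + d. Substituting each data point gives a linear system:
  -27a + 9b - 3c + d = 106
  8a + 4b + 2c + d = -69
  125a + 25b + 5c + d = -894
  216a + 36b + 6c + d = -1505
Solving the system yields a = -6, b = -6, c = 1, d = 1.
So g(s) = -6s^3 - 6s^2 + s + 1.
Then g(9) = -4850.

-4850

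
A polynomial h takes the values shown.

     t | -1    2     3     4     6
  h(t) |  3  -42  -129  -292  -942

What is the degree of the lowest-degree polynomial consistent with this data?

3

Divided differences on the nodes -1, 2, 3, 4, 6:
  order 0: 3  -42  -129  -292  -942
  order 1: -15  -87  -163  -325
  order 2: -18  -38  -54
  order 3: -4  -4
  order 4: 0
The order-3 divided differences are all -4 (nonzero) and every higher order vanishes, so the data lies on a polynomial of degree exactly 3.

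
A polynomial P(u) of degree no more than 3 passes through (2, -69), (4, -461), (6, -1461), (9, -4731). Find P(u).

P(u) = -6u^3 - 4u^2 - 4u + 3

Using the Lagrange interpolation formula with nodes 2, 4, 6, 9:
  L_0(u) = (u - 4)(u - 6)(u - 9) / -56
  L_1(u) = (u - 2)(u - 6)(u - 9) / 20
  L_2(u) = (u - 2)(u - 4)(u - 9) / -24
  L_3(u) = (u - 2)(u - 4)(u - 6) / 105
Then P(u) = -69·L_0(u) - 461·L_1(u) - 1461·L_2(u) - 4731·L_3(u).
Expanding and collecting terms gives P(u) = -6u³ - 4u² - 4u + 3.
Check: P(4) = -461. ✓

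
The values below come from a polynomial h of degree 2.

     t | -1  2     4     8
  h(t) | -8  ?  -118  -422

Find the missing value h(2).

The 3 known points determine the degree-2 polynomial uniquely.
Write h(t) = at^2 + bt + c. Substituting each data point gives a linear system:
  a - b + c = -8
  16a + 4b + c = -118
  64a + 8b + c = -422
Solving the system yields a = -6, b = -4, c = -6.
So h(t) = -6t² - 4t - 6.
Then h(2) = -38.

-38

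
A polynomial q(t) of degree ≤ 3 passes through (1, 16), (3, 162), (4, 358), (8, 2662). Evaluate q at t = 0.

Write q(t) = at^3 + bt^2 + ct + d. Substituting each data point gives a linear system:
  a + b + c + d = 16
  27a + 9b + 3c + d = 162
  64a + 16b + 4c + d = 358
  512a + 64b + 8c + d = 2662
Solving the system yields a = 5, b = 1, c = 4, d = 6.
So q(t) = 5t³ + t² + 4t + 6.
Then q(0) = 6.

6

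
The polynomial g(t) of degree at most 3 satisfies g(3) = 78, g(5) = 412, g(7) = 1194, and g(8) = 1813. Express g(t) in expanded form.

Write g(t) = at^3 + bt^2 + ct + d. Substituting each data point gives a linear system:
  27a + 9b + 3c + d = 78
  125a + 25b + 5c + d = 412
  343a + 49b + 7c + d = 1194
  512a + 64b + 8c + d = 1813
Solving the system yields a = 4, b = -4, c = 3, d = -3.
So g(t) = 4t^3 - 4t^2 + 3t - 3.
Check: g(7) = 1194. ✓

g(t) = 4t^3 - 4t^2 + 3t - 3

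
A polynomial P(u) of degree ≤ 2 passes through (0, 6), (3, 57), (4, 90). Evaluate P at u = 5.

Write P(u) = au^2 + bu + c. Substituting each data point gives a linear system:
  c = 6
  9a + 3b + c = 57
  16a + 4b + c = 90
Solving the system yields a = 4, b = 5, c = 6.
So P(u) = 4u² + 5u + 6.
Then P(5) = 131.

131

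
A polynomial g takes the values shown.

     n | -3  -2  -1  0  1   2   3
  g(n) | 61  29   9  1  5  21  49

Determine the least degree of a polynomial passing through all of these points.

2

Forward differences of the values at n = -3, -2, -1, 0, 1, 2, 3:
  g  : 61  29  9  1  5  21  49
  Δ  : -32  -20  -8  4  16  28
  Δ^2: 12  12  12  12  12
  Δ^3: 0  0  0  0
  Δ^4: 0  0  0
  Δ^5: 0  0
  Δ^6: 0
The second differences are constant (12) and nonzero, while all higher differences vanish, so the minimal degree is 2.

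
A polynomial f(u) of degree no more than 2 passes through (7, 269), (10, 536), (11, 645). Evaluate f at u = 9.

437

Write f(u) = au^2 + bu + c. Substituting each data point gives a linear system:
  49a + 7b + c = 269
  100a + 10b + c = 536
  121a + 11b + c = 645
Solving the system yields a = 5, b = 4, c = -4.
So f(u) = 5u^2 + 4u - 4.
Then f(9) = 437.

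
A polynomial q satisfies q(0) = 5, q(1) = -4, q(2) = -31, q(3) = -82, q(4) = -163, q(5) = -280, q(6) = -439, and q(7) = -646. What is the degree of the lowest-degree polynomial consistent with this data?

Forward differences of the values at n = 0, 1, 2, 3, 4, 5, 6, 7:
  q  : 5  -4  -31  -82  -163  -280  -439  -646
  Δ  : -9  -27  -51  -81  -117  -159  -207
  Δ^2: -18  -24  -30  -36  -42  -48
  Δ^3: -6  -6  -6  -6  -6
  Δ^4: 0  0  0  0
  Δ^5: 0  0  0
  Δ^6: 0  0
  Δ^7: 0
The third differences are constant (-6) and nonzero, while all higher differences vanish, so the minimal degree is 3.

3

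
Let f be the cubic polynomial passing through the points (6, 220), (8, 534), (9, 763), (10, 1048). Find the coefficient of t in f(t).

Write f(t) = at^3 + bt^2 + ct + d. Substituting each data point gives a linear system:
  216a + 36b + 6c + d = 220
  512a + 64b + 8c + d = 534
  729a + 81b + 9c + d = 763
  1000a + 100b + 10c + d = 1048
Solving the system yields a = 1, b = 1, c = -5, d = -2.
So f(t) = t³ + t² - 5t - 2.
The coefficient of t is -5.

-5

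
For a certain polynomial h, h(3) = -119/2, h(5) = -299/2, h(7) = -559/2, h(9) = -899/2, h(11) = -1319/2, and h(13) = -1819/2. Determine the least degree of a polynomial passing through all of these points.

2

Forward differences of the values at s = 3, 5, 7, 9, 11, 13:
  h  : -119/2  -299/2  -559/2  -899/2  -1319/2  -1819/2
  Δ  : -90  -130  -170  -210  -250
  Δ^2: -40  -40  -40  -40
  Δ^3: 0  0  0
  Δ^4: 0  0
  Δ^5: 0
The second differences are constant (-40) and nonzero, while all higher differences vanish, so the minimal degree is 2.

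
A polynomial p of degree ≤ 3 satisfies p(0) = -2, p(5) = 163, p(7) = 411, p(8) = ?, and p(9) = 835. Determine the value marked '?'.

The 4 known points determine the degree-3 polynomial uniquely.
Write p(n) = an^3 + bn^2 + cn + d. Substituting each data point gives a linear system:
  d = -2
  125a + 25b + 5c + d = 163
  343a + 49b + 7c + d = 411
  729a + 81b + 9c + d = 835
Solving the system yields a = 1, b = 1, c = 3, d = -2.
So p(n) = n^3 + n^2 + 3n - 2.
Then p(8) = 598.

598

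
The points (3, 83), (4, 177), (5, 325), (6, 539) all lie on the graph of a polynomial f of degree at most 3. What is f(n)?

Using the Lagrange interpolation formula with nodes 3, 4, 5, 6:
  L_0(n) = (n - 4)(n - 5)(n - 6) / -6
  L_1(n) = (n - 3)(n - 5)(n - 6) / 2
  L_2(n) = (n - 3)(n - 4)(n - 6) / -2
  L_3(n) = (n - 3)(n - 4)(n - 5) / 6
Then f(n) = 83·L_0(n) + 177·L_1(n) + 325·L_2(n) + 539·L_3(n).
Expanding and collecting terms gives f(n) = 2n^3 + 3n^2 - n + 5.
Check: f(4) = 177. ✓

f(n) = 2n^3 + 3n^2 - n + 5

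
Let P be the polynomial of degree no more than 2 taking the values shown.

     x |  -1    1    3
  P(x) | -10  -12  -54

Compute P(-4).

-82

Forward differences of the values at x = -1, 1, 3:
  P  : -10  -12  -54
  Δ  : -2  -42
  Δ^2: -40
The second differences are constant, confirming degree 2.
Interpolating (Newton forward form) and evaluating at x = -4 gives P(-4) = -82.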